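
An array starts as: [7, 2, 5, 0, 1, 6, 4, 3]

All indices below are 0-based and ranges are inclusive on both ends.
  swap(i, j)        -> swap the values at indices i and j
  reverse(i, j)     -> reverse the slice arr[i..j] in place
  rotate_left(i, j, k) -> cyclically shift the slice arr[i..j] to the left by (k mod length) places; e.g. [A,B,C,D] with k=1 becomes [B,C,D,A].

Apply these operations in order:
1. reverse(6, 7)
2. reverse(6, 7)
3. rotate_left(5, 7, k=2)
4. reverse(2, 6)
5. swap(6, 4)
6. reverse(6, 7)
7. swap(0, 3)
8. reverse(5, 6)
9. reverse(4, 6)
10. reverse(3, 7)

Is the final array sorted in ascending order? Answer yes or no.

Answer: no

Derivation:
After 1 (reverse(6, 7)): [7, 2, 5, 0, 1, 6, 3, 4]
After 2 (reverse(6, 7)): [7, 2, 5, 0, 1, 6, 4, 3]
After 3 (rotate_left(5, 7, k=2)): [7, 2, 5, 0, 1, 3, 6, 4]
After 4 (reverse(2, 6)): [7, 2, 6, 3, 1, 0, 5, 4]
After 5 (swap(6, 4)): [7, 2, 6, 3, 5, 0, 1, 4]
After 6 (reverse(6, 7)): [7, 2, 6, 3, 5, 0, 4, 1]
After 7 (swap(0, 3)): [3, 2, 6, 7, 5, 0, 4, 1]
After 8 (reverse(5, 6)): [3, 2, 6, 7, 5, 4, 0, 1]
After 9 (reverse(4, 6)): [3, 2, 6, 7, 0, 4, 5, 1]
After 10 (reverse(3, 7)): [3, 2, 6, 1, 5, 4, 0, 7]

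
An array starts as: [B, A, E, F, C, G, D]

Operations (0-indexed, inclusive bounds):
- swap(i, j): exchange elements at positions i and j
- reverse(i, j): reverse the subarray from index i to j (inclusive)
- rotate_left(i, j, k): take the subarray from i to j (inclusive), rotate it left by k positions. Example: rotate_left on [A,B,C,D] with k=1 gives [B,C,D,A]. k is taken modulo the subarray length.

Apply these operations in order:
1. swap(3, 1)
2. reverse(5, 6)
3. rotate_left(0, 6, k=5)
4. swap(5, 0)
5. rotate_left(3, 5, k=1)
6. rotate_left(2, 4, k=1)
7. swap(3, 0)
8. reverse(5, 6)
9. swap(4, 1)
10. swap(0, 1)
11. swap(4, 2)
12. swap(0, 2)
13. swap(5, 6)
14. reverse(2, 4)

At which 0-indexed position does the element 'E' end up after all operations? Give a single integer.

After 1 (swap(3, 1)): [B, F, E, A, C, G, D]
After 2 (reverse(5, 6)): [B, F, E, A, C, D, G]
After 3 (rotate_left(0, 6, k=5)): [D, G, B, F, E, A, C]
After 4 (swap(5, 0)): [A, G, B, F, E, D, C]
After 5 (rotate_left(3, 5, k=1)): [A, G, B, E, D, F, C]
After 6 (rotate_left(2, 4, k=1)): [A, G, E, D, B, F, C]
After 7 (swap(3, 0)): [D, G, E, A, B, F, C]
After 8 (reverse(5, 6)): [D, G, E, A, B, C, F]
After 9 (swap(4, 1)): [D, B, E, A, G, C, F]
After 10 (swap(0, 1)): [B, D, E, A, G, C, F]
After 11 (swap(4, 2)): [B, D, G, A, E, C, F]
After 12 (swap(0, 2)): [G, D, B, A, E, C, F]
After 13 (swap(5, 6)): [G, D, B, A, E, F, C]
After 14 (reverse(2, 4)): [G, D, E, A, B, F, C]

Answer: 2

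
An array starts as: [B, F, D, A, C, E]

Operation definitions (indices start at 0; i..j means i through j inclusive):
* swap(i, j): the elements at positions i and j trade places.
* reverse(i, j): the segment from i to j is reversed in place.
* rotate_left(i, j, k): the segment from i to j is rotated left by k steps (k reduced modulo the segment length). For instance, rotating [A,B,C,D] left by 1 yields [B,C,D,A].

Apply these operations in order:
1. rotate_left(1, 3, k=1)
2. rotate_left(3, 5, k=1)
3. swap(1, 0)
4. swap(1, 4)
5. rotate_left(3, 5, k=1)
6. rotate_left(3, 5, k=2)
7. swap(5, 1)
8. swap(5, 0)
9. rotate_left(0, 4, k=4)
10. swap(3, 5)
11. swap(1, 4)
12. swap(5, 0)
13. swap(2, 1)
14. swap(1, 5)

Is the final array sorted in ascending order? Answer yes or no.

Answer: yes

Derivation:
After 1 (rotate_left(1, 3, k=1)): [B, D, A, F, C, E]
After 2 (rotate_left(3, 5, k=1)): [B, D, A, C, E, F]
After 3 (swap(1, 0)): [D, B, A, C, E, F]
After 4 (swap(1, 4)): [D, E, A, C, B, F]
After 5 (rotate_left(3, 5, k=1)): [D, E, A, B, F, C]
After 6 (rotate_left(3, 5, k=2)): [D, E, A, C, B, F]
After 7 (swap(5, 1)): [D, F, A, C, B, E]
After 8 (swap(5, 0)): [E, F, A, C, B, D]
After 9 (rotate_left(0, 4, k=4)): [B, E, F, A, C, D]
After 10 (swap(3, 5)): [B, E, F, D, C, A]
After 11 (swap(1, 4)): [B, C, F, D, E, A]
After 12 (swap(5, 0)): [A, C, F, D, E, B]
After 13 (swap(2, 1)): [A, F, C, D, E, B]
After 14 (swap(1, 5)): [A, B, C, D, E, F]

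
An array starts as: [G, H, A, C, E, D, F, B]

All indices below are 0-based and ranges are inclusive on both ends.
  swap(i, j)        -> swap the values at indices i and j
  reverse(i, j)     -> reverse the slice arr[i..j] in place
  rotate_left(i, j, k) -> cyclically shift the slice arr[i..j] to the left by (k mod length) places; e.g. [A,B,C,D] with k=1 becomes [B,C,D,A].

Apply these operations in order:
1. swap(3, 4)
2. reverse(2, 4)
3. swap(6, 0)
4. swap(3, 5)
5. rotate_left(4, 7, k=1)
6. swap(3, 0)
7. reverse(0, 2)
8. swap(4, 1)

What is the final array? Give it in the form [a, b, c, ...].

Answer: [C, E, D, F, H, G, B, A]

Derivation:
After 1 (swap(3, 4)): [G, H, A, E, C, D, F, B]
After 2 (reverse(2, 4)): [G, H, C, E, A, D, F, B]
After 3 (swap(6, 0)): [F, H, C, E, A, D, G, B]
After 4 (swap(3, 5)): [F, H, C, D, A, E, G, B]
After 5 (rotate_left(4, 7, k=1)): [F, H, C, D, E, G, B, A]
After 6 (swap(3, 0)): [D, H, C, F, E, G, B, A]
After 7 (reverse(0, 2)): [C, H, D, F, E, G, B, A]
After 8 (swap(4, 1)): [C, E, D, F, H, G, B, A]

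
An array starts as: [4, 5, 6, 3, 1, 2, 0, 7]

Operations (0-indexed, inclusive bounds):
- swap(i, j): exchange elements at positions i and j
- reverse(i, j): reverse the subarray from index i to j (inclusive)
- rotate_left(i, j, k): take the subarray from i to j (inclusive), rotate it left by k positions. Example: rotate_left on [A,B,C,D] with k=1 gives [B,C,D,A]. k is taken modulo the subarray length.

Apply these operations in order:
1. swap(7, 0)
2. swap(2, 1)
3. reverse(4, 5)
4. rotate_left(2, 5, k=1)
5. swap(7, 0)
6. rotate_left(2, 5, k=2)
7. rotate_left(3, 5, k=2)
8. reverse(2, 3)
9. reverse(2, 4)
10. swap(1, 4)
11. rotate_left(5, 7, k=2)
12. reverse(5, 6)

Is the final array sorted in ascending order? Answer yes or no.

After 1 (swap(7, 0)): [7, 5, 6, 3, 1, 2, 0, 4]
After 2 (swap(2, 1)): [7, 6, 5, 3, 1, 2, 0, 4]
After 3 (reverse(4, 5)): [7, 6, 5, 3, 2, 1, 0, 4]
After 4 (rotate_left(2, 5, k=1)): [7, 6, 3, 2, 1, 5, 0, 4]
After 5 (swap(7, 0)): [4, 6, 3, 2, 1, 5, 0, 7]
After 6 (rotate_left(2, 5, k=2)): [4, 6, 1, 5, 3, 2, 0, 7]
After 7 (rotate_left(3, 5, k=2)): [4, 6, 1, 2, 5, 3, 0, 7]
After 8 (reverse(2, 3)): [4, 6, 2, 1, 5, 3, 0, 7]
After 9 (reverse(2, 4)): [4, 6, 5, 1, 2, 3, 0, 7]
After 10 (swap(1, 4)): [4, 2, 5, 1, 6, 3, 0, 7]
After 11 (rotate_left(5, 7, k=2)): [4, 2, 5, 1, 6, 7, 3, 0]
After 12 (reverse(5, 6)): [4, 2, 5, 1, 6, 3, 7, 0]

Answer: no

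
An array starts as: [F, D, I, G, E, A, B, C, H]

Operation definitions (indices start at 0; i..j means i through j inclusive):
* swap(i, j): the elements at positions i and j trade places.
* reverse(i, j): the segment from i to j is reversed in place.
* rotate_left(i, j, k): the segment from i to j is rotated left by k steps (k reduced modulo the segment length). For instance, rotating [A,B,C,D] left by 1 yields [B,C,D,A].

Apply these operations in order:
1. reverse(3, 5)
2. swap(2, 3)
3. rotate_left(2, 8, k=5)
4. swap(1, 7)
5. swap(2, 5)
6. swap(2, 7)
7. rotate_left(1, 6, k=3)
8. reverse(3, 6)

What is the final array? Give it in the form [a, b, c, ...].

Answer: [F, A, C, H, D, G, E, I, B]

Derivation:
After 1 (reverse(3, 5)): [F, D, I, A, E, G, B, C, H]
After 2 (swap(2, 3)): [F, D, A, I, E, G, B, C, H]
After 3 (rotate_left(2, 8, k=5)): [F, D, C, H, A, I, E, G, B]
After 4 (swap(1, 7)): [F, G, C, H, A, I, E, D, B]
After 5 (swap(2, 5)): [F, G, I, H, A, C, E, D, B]
After 6 (swap(2, 7)): [F, G, D, H, A, C, E, I, B]
After 7 (rotate_left(1, 6, k=3)): [F, A, C, E, G, D, H, I, B]
After 8 (reverse(3, 6)): [F, A, C, H, D, G, E, I, B]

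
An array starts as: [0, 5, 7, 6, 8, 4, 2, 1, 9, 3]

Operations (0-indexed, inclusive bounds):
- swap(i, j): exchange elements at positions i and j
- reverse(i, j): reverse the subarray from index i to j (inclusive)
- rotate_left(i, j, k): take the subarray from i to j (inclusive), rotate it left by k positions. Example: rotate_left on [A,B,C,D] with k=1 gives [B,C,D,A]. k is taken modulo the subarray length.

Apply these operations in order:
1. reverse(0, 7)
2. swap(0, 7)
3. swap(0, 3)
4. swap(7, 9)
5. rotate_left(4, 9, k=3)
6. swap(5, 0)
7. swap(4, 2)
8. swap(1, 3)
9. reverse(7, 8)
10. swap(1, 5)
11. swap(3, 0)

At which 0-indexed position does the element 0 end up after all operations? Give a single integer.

After 1 (reverse(0, 7)): [1, 2, 4, 8, 6, 7, 5, 0, 9, 3]
After 2 (swap(0, 7)): [0, 2, 4, 8, 6, 7, 5, 1, 9, 3]
After 3 (swap(0, 3)): [8, 2, 4, 0, 6, 7, 5, 1, 9, 3]
After 4 (swap(7, 9)): [8, 2, 4, 0, 6, 7, 5, 3, 9, 1]
After 5 (rotate_left(4, 9, k=3)): [8, 2, 4, 0, 3, 9, 1, 6, 7, 5]
After 6 (swap(5, 0)): [9, 2, 4, 0, 3, 8, 1, 6, 7, 5]
After 7 (swap(4, 2)): [9, 2, 3, 0, 4, 8, 1, 6, 7, 5]
After 8 (swap(1, 3)): [9, 0, 3, 2, 4, 8, 1, 6, 7, 5]
After 9 (reverse(7, 8)): [9, 0, 3, 2, 4, 8, 1, 7, 6, 5]
After 10 (swap(1, 5)): [9, 8, 3, 2, 4, 0, 1, 7, 6, 5]
After 11 (swap(3, 0)): [2, 8, 3, 9, 4, 0, 1, 7, 6, 5]

Answer: 5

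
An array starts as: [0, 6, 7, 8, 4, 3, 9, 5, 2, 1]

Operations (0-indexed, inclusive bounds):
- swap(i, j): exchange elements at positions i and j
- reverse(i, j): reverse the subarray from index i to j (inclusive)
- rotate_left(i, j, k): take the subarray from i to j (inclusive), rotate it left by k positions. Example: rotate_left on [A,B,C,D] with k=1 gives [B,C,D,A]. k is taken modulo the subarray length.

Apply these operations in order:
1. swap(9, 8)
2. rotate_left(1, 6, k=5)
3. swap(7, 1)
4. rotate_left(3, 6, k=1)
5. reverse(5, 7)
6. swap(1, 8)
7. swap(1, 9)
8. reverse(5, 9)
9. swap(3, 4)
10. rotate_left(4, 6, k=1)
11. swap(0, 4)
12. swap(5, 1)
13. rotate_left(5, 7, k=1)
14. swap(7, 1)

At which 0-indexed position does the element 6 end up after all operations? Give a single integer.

Answer: 2

Derivation:
After 1 (swap(9, 8)): [0, 6, 7, 8, 4, 3, 9, 5, 1, 2]
After 2 (rotate_left(1, 6, k=5)): [0, 9, 6, 7, 8, 4, 3, 5, 1, 2]
After 3 (swap(7, 1)): [0, 5, 6, 7, 8, 4, 3, 9, 1, 2]
After 4 (rotate_left(3, 6, k=1)): [0, 5, 6, 8, 4, 3, 7, 9, 1, 2]
After 5 (reverse(5, 7)): [0, 5, 6, 8, 4, 9, 7, 3, 1, 2]
After 6 (swap(1, 8)): [0, 1, 6, 8, 4, 9, 7, 3, 5, 2]
After 7 (swap(1, 9)): [0, 2, 6, 8, 4, 9, 7, 3, 5, 1]
After 8 (reverse(5, 9)): [0, 2, 6, 8, 4, 1, 5, 3, 7, 9]
After 9 (swap(3, 4)): [0, 2, 6, 4, 8, 1, 5, 3, 7, 9]
After 10 (rotate_left(4, 6, k=1)): [0, 2, 6, 4, 1, 5, 8, 3, 7, 9]
After 11 (swap(0, 4)): [1, 2, 6, 4, 0, 5, 8, 3, 7, 9]
After 12 (swap(5, 1)): [1, 5, 6, 4, 0, 2, 8, 3, 7, 9]
After 13 (rotate_left(5, 7, k=1)): [1, 5, 6, 4, 0, 8, 3, 2, 7, 9]
After 14 (swap(7, 1)): [1, 2, 6, 4, 0, 8, 3, 5, 7, 9]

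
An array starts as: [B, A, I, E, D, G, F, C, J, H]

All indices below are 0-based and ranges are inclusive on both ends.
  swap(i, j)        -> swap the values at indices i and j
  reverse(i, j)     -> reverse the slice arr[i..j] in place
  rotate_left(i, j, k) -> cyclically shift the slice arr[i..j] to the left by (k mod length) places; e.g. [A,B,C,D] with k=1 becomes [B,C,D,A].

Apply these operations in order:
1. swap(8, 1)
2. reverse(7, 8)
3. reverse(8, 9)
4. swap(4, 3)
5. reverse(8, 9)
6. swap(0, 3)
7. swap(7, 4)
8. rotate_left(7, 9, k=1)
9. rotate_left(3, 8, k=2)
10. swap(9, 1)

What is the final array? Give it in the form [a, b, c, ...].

Answer: [D, E, I, G, F, C, H, B, A, J]

Derivation:
After 1 (swap(8, 1)): [B, J, I, E, D, G, F, C, A, H]
After 2 (reverse(7, 8)): [B, J, I, E, D, G, F, A, C, H]
After 3 (reverse(8, 9)): [B, J, I, E, D, G, F, A, H, C]
After 4 (swap(4, 3)): [B, J, I, D, E, G, F, A, H, C]
After 5 (reverse(8, 9)): [B, J, I, D, E, G, F, A, C, H]
After 6 (swap(0, 3)): [D, J, I, B, E, G, F, A, C, H]
After 7 (swap(7, 4)): [D, J, I, B, A, G, F, E, C, H]
After 8 (rotate_left(7, 9, k=1)): [D, J, I, B, A, G, F, C, H, E]
After 9 (rotate_left(3, 8, k=2)): [D, J, I, G, F, C, H, B, A, E]
After 10 (swap(9, 1)): [D, E, I, G, F, C, H, B, A, J]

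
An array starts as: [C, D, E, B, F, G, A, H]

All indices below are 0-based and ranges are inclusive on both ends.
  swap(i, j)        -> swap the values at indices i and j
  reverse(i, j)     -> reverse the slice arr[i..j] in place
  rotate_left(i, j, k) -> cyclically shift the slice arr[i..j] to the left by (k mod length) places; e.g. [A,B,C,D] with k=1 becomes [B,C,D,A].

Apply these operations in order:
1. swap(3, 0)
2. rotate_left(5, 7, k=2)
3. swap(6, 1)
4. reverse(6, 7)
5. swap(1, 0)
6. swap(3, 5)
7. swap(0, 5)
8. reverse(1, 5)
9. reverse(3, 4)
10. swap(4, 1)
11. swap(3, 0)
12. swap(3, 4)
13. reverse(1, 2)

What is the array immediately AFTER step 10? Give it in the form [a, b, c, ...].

Answer: [C, H, F, E, G, B, A, D]

Derivation:
After 1 (swap(3, 0)): [B, D, E, C, F, G, A, H]
After 2 (rotate_left(5, 7, k=2)): [B, D, E, C, F, H, G, A]
After 3 (swap(6, 1)): [B, G, E, C, F, H, D, A]
After 4 (reverse(6, 7)): [B, G, E, C, F, H, A, D]
After 5 (swap(1, 0)): [G, B, E, C, F, H, A, D]
After 6 (swap(3, 5)): [G, B, E, H, F, C, A, D]
After 7 (swap(0, 5)): [C, B, E, H, F, G, A, D]
After 8 (reverse(1, 5)): [C, G, F, H, E, B, A, D]
After 9 (reverse(3, 4)): [C, G, F, E, H, B, A, D]
After 10 (swap(4, 1)): [C, H, F, E, G, B, A, D]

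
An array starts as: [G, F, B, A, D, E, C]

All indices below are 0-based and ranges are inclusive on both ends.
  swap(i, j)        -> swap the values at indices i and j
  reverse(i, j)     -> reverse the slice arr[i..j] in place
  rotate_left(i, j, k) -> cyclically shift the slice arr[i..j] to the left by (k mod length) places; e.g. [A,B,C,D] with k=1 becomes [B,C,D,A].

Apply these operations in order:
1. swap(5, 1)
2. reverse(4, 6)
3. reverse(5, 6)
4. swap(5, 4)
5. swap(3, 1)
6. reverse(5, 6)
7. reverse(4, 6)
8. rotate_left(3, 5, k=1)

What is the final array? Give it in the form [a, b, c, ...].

Answer: [G, A, B, C, F, E, D]

Derivation:
After 1 (swap(5, 1)): [G, E, B, A, D, F, C]
After 2 (reverse(4, 6)): [G, E, B, A, C, F, D]
After 3 (reverse(5, 6)): [G, E, B, A, C, D, F]
After 4 (swap(5, 4)): [G, E, B, A, D, C, F]
After 5 (swap(3, 1)): [G, A, B, E, D, C, F]
After 6 (reverse(5, 6)): [G, A, B, E, D, F, C]
After 7 (reverse(4, 6)): [G, A, B, E, C, F, D]
After 8 (rotate_left(3, 5, k=1)): [G, A, B, C, F, E, D]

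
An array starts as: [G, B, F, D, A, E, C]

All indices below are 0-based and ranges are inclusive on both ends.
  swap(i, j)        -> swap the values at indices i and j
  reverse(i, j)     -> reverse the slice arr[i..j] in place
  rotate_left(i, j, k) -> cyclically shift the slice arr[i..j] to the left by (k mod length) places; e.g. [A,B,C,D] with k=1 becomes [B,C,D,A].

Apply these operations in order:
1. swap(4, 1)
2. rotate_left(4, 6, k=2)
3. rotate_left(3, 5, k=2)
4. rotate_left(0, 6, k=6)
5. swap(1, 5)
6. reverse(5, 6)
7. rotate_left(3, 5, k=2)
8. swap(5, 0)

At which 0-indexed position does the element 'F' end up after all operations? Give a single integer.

After 1 (swap(4, 1)): [G, A, F, D, B, E, C]
After 2 (rotate_left(4, 6, k=2)): [G, A, F, D, C, B, E]
After 3 (rotate_left(3, 5, k=2)): [G, A, F, B, D, C, E]
After 4 (rotate_left(0, 6, k=6)): [E, G, A, F, B, D, C]
After 5 (swap(1, 5)): [E, D, A, F, B, G, C]
After 6 (reverse(5, 6)): [E, D, A, F, B, C, G]
After 7 (rotate_left(3, 5, k=2)): [E, D, A, C, F, B, G]
After 8 (swap(5, 0)): [B, D, A, C, F, E, G]

Answer: 4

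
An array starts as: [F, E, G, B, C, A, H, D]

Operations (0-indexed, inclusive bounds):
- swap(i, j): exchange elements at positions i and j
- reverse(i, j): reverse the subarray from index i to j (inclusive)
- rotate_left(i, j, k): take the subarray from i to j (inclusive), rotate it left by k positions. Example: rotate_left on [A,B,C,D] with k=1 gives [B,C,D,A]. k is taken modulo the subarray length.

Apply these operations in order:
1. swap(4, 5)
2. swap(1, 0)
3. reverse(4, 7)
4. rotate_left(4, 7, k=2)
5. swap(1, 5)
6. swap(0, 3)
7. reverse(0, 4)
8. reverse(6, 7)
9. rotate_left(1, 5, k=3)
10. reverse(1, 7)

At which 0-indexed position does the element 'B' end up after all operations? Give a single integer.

After 1 (swap(4, 5)): [F, E, G, B, A, C, H, D]
After 2 (swap(1, 0)): [E, F, G, B, A, C, H, D]
After 3 (reverse(4, 7)): [E, F, G, B, D, H, C, A]
After 4 (rotate_left(4, 7, k=2)): [E, F, G, B, C, A, D, H]
After 5 (swap(1, 5)): [E, A, G, B, C, F, D, H]
After 6 (swap(0, 3)): [B, A, G, E, C, F, D, H]
After 7 (reverse(0, 4)): [C, E, G, A, B, F, D, H]
After 8 (reverse(6, 7)): [C, E, G, A, B, F, H, D]
After 9 (rotate_left(1, 5, k=3)): [C, B, F, E, G, A, H, D]
After 10 (reverse(1, 7)): [C, D, H, A, G, E, F, B]

Answer: 7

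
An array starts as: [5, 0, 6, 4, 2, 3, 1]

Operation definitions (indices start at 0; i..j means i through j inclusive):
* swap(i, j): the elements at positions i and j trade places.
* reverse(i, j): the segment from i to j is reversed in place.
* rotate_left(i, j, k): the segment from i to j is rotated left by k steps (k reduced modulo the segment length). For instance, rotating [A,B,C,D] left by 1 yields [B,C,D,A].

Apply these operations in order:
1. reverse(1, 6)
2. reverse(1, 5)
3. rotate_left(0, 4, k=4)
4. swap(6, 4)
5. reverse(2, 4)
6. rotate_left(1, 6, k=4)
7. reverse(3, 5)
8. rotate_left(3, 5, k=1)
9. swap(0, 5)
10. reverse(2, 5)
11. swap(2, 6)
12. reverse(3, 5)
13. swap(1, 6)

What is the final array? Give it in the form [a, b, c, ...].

After 1 (reverse(1, 6)): [5, 1, 3, 2, 4, 6, 0]
After 2 (reverse(1, 5)): [5, 6, 4, 2, 3, 1, 0]
After 3 (rotate_left(0, 4, k=4)): [3, 5, 6, 4, 2, 1, 0]
After 4 (swap(6, 4)): [3, 5, 6, 4, 0, 1, 2]
After 5 (reverse(2, 4)): [3, 5, 0, 4, 6, 1, 2]
After 6 (rotate_left(1, 6, k=4)): [3, 1, 2, 5, 0, 4, 6]
After 7 (reverse(3, 5)): [3, 1, 2, 4, 0, 5, 6]
After 8 (rotate_left(3, 5, k=1)): [3, 1, 2, 0, 5, 4, 6]
After 9 (swap(0, 5)): [4, 1, 2, 0, 5, 3, 6]
After 10 (reverse(2, 5)): [4, 1, 3, 5, 0, 2, 6]
After 11 (swap(2, 6)): [4, 1, 6, 5, 0, 2, 3]
After 12 (reverse(3, 5)): [4, 1, 6, 2, 0, 5, 3]
After 13 (swap(1, 6)): [4, 3, 6, 2, 0, 5, 1]

Answer: [4, 3, 6, 2, 0, 5, 1]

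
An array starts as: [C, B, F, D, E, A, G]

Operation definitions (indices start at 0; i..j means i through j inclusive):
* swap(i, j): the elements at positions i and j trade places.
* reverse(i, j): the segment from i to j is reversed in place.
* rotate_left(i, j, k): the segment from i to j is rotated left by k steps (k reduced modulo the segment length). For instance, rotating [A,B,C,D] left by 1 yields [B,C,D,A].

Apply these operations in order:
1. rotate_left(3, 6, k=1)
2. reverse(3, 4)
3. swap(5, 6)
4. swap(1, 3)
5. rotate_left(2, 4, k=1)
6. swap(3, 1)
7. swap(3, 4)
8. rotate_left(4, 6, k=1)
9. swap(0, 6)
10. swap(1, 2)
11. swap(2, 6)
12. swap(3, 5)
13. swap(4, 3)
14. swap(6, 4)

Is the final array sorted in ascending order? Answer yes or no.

After 1 (rotate_left(3, 6, k=1)): [C, B, F, E, A, G, D]
After 2 (reverse(3, 4)): [C, B, F, A, E, G, D]
After 3 (swap(5, 6)): [C, B, F, A, E, D, G]
After 4 (swap(1, 3)): [C, A, F, B, E, D, G]
After 5 (rotate_left(2, 4, k=1)): [C, A, B, E, F, D, G]
After 6 (swap(3, 1)): [C, E, B, A, F, D, G]
After 7 (swap(3, 4)): [C, E, B, F, A, D, G]
After 8 (rotate_left(4, 6, k=1)): [C, E, B, F, D, G, A]
After 9 (swap(0, 6)): [A, E, B, F, D, G, C]
After 10 (swap(1, 2)): [A, B, E, F, D, G, C]
After 11 (swap(2, 6)): [A, B, C, F, D, G, E]
After 12 (swap(3, 5)): [A, B, C, G, D, F, E]
After 13 (swap(4, 3)): [A, B, C, D, G, F, E]
After 14 (swap(6, 4)): [A, B, C, D, E, F, G]

Answer: yes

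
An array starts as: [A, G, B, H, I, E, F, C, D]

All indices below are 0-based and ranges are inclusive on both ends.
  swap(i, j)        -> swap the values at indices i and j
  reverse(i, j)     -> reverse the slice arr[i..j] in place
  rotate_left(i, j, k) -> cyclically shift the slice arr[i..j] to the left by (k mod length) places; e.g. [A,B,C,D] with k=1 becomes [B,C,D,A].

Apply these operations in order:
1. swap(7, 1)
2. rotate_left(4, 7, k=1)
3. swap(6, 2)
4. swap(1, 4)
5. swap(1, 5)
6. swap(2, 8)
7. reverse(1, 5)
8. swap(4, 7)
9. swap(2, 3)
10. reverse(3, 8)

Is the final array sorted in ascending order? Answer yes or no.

Answer: no

Derivation:
After 1 (swap(7, 1)): [A, C, B, H, I, E, F, G, D]
After 2 (rotate_left(4, 7, k=1)): [A, C, B, H, E, F, G, I, D]
After 3 (swap(6, 2)): [A, C, G, H, E, F, B, I, D]
After 4 (swap(1, 4)): [A, E, G, H, C, F, B, I, D]
After 5 (swap(1, 5)): [A, F, G, H, C, E, B, I, D]
After 6 (swap(2, 8)): [A, F, D, H, C, E, B, I, G]
After 7 (reverse(1, 5)): [A, E, C, H, D, F, B, I, G]
After 8 (swap(4, 7)): [A, E, C, H, I, F, B, D, G]
After 9 (swap(2, 3)): [A, E, H, C, I, F, B, D, G]
After 10 (reverse(3, 8)): [A, E, H, G, D, B, F, I, C]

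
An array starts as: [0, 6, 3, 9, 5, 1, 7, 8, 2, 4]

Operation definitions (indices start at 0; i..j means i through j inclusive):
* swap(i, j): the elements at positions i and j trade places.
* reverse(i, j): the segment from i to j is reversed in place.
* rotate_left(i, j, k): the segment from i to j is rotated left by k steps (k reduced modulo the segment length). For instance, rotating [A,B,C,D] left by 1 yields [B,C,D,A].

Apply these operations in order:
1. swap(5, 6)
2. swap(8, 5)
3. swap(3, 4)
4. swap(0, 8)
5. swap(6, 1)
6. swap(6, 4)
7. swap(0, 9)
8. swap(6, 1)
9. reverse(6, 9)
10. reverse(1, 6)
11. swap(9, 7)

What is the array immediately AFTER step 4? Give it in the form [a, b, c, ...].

Answer: [7, 6, 3, 5, 9, 2, 1, 8, 0, 4]

Derivation:
After 1 (swap(5, 6)): [0, 6, 3, 9, 5, 7, 1, 8, 2, 4]
After 2 (swap(8, 5)): [0, 6, 3, 9, 5, 2, 1, 8, 7, 4]
After 3 (swap(3, 4)): [0, 6, 3, 5, 9, 2, 1, 8, 7, 4]
After 4 (swap(0, 8)): [7, 6, 3, 5, 9, 2, 1, 8, 0, 4]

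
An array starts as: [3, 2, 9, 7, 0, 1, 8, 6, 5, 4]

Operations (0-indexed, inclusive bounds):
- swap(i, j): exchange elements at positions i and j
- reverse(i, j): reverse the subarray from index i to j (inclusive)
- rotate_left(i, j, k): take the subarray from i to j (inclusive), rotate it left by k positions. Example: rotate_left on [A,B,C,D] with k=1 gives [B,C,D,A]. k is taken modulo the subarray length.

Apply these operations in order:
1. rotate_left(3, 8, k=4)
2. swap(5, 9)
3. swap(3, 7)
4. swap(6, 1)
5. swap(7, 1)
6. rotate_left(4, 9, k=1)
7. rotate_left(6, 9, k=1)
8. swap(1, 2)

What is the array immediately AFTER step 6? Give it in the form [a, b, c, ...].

After 1 (rotate_left(3, 8, k=4)): [3, 2, 9, 6, 5, 7, 0, 1, 8, 4]
After 2 (swap(5, 9)): [3, 2, 9, 6, 5, 4, 0, 1, 8, 7]
After 3 (swap(3, 7)): [3, 2, 9, 1, 5, 4, 0, 6, 8, 7]
After 4 (swap(6, 1)): [3, 0, 9, 1, 5, 4, 2, 6, 8, 7]
After 5 (swap(7, 1)): [3, 6, 9, 1, 5, 4, 2, 0, 8, 7]
After 6 (rotate_left(4, 9, k=1)): [3, 6, 9, 1, 4, 2, 0, 8, 7, 5]

Answer: [3, 6, 9, 1, 4, 2, 0, 8, 7, 5]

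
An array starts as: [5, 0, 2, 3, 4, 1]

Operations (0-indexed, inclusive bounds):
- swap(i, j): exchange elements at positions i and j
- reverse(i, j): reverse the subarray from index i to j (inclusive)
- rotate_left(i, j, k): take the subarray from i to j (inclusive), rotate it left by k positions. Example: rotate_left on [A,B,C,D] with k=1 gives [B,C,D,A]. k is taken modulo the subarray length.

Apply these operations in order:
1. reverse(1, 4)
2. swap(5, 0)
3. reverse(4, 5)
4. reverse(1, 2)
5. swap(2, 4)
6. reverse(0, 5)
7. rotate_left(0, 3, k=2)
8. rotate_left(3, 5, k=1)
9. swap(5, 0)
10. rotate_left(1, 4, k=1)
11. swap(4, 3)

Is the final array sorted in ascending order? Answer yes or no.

After 1 (reverse(1, 4)): [5, 4, 3, 2, 0, 1]
After 2 (swap(5, 0)): [1, 4, 3, 2, 0, 5]
After 3 (reverse(4, 5)): [1, 4, 3, 2, 5, 0]
After 4 (reverse(1, 2)): [1, 3, 4, 2, 5, 0]
After 5 (swap(2, 4)): [1, 3, 5, 2, 4, 0]
After 6 (reverse(0, 5)): [0, 4, 2, 5, 3, 1]
After 7 (rotate_left(0, 3, k=2)): [2, 5, 0, 4, 3, 1]
After 8 (rotate_left(3, 5, k=1)): [2, 5, 0, 3, 1, 4]
After 9 (swap(5, 0)): [4, 5, 0, 3, 1, 2]
After 10 (rotate_left(1, 4, k=1)): [4, 0, 3, 1, 5, 2]
After 11 (swap(4, 3)): [4, 0, 3, 5, 1, 2]

Answer: no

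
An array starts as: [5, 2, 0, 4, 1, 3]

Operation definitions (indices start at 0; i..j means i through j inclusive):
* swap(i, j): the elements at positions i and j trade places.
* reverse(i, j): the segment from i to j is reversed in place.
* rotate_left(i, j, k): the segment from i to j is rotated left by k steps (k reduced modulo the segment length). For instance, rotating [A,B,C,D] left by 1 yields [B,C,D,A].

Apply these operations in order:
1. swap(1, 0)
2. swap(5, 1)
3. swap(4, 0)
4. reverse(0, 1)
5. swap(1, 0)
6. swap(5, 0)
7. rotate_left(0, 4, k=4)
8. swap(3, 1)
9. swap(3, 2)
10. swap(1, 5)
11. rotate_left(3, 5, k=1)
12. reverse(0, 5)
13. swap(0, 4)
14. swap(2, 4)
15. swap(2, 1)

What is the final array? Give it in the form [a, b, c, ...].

Answer: [1, 3, 0, 5, 4, 2]

Derivation:
After 1 (swap(1, 0)): [2, 5, 0, 4, 1, 3]
After 2 (swap(5, 1)): [2, 3, 0, 4, 1, 5]
After 3 (swap(4, 0)): [1, 3, 0, 4, 2, 5]
After 4 (reverse(0, 1)): [3, 1, 0, 4, 2, 5]
After 5 (swap(1, 0)): [1, 3, 0, 4, 2, 5]
After 6 (swap(5, 0)): [5, 3, 0, 4, 2, 1]
After 7 (rotate_left(0, 4, k=4)): [2, 5, 3, 0, 4, 1]
After 8 (swap(3, 1)): [2, 0, 3, 5, 4, 1]
After 9 (swap(3, 2)): [2, 0, 5, 3, 4, 1]
After 10 (swap(1, 5)): [2, 1, 5, 3, 4, 0]
After 11 (rotate_left(3, 5, k=1)): [2, 1, 5, 4, 0, 3]
After 12 (reverse(0, 5)): [3, 0, 4, 5, 1, 2]
After 13 (swap(0, 4)): [1, 0, 4, 5, 3, 2]
After 14 (swap(2, 4)): [1, 0, 3, 5, 4, 2]
After 15 (swap(2, 1)): [1, 3, 0, 5, 4, 2]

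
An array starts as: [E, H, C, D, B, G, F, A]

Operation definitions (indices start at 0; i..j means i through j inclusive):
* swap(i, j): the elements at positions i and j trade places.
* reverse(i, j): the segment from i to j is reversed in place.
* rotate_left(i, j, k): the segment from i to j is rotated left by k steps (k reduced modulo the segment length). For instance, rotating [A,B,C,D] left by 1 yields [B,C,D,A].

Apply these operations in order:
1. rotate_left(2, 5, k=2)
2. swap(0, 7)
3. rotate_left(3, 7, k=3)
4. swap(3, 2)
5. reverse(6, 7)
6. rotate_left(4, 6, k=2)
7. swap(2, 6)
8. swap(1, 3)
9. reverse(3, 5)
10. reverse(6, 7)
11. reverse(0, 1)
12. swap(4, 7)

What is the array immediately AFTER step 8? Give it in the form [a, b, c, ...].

After 1 (rotate_left(2, 5, k=2)): [E, H, B, G, C, D, F, A]
After 2 (swap(0, 7)): [A, H, B, G, C, D, F, E]
After 3 (rotate_left(3, 7, k=3)): [A, H, B, F, E, G, C, D]
After 4 (swap(3, 2)): [A, H, F, B, E, G, C, D]
After 5 (reverse(6, 7)): [A, H, F, B, E, G, D, C]
After 6 (rotate_left(4, 6, k=2)): [A, H, F, B, D, E, G, C]
After 7 (swap(2, 6)): [A, H, G, B, D, E, F, C]
After 8 (swap(1, 3)): [A, B, G, H, D, E, F, C]

Answer: [A, B, G, H, D, E, F, C]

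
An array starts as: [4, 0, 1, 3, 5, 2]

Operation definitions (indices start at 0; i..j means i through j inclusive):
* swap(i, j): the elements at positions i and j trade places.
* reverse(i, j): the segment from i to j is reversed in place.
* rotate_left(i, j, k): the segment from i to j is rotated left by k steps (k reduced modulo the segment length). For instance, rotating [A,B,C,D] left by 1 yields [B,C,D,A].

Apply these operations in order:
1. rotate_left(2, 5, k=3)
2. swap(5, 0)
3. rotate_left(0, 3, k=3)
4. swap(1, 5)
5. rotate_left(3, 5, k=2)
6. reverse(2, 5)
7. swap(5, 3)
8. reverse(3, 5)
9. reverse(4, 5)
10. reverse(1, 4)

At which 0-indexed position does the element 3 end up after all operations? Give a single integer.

After 1 (rotate_left(2, 5, k=3)): [4, 0, 2, 1, 3, 5]
After 2 (swap(5, 0)): [5, 0, 2, 1, 3, 4]
After 3 (rotate_left(0, 3, k=3)): [1, 5, 0, 2, 3, 4]
After 4 (swap(1, 5)): [1, 4, 0, 2, 3, 5]
After 5 (rotate_left(3, 5, k=2)): [1, 4, 0, 5, 2, 3]
After 6 (reverse(2, 5)): [1, 4, 3, 2, 5, 0]
After 7 (swap(5, 3)): [1, 4, 3, 0, 5, 2]
After 8 (reverse(3, 5)): [1, 4, 3, 2, 5, 0]
After 9 (reverse(4, 5)): [1, 4, 3, 2, 0, 5]
After 10 (reverse(1, 4)): [1, 0, 2, 3, 4, 5]

Answer: 3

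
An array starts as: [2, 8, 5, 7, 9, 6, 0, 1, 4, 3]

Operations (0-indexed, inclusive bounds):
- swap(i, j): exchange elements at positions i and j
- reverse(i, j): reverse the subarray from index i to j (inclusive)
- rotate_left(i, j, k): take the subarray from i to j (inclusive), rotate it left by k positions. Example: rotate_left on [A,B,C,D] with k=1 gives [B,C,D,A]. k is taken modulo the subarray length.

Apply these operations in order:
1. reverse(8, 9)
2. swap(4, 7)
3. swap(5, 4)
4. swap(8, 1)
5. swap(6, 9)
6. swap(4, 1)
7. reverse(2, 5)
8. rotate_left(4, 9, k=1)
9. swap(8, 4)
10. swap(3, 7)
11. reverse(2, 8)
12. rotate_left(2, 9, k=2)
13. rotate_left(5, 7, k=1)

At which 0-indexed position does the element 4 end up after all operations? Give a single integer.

Answer: 3

Derivation:
After 1 (reverse(8, 9)): [2, 8, 5, 7, 9, 6, 0, 1, 3, 4]
After 2 (swap(4, 7)): [2, 8, 5, 7, 1, 6, 0, 9, 3, 4]
After 3 (swap(5, 4)): [2, 8, 5, 7, 6, 1, 0, 9, 3, 4]
After 4 (swap(8, 1)): [2, 3, 5, 7, 6, 1, 0, 9, 8, 4]
After 5 (swap(6, 9)): [2, 3, 5, 7, 6, 1, 4, 9, 8, 0]
After 6 (swap(4, 1)): [2, 6, 5, 7, 3, 1, 4, 9, 8, 0]
After 7 (reverse(2, 5)): [2, 6, 1, 3, 7, 5, 4, 9, 8, 0]
After 8 (rotate_left(4, 9, k=1)): [2, 6, 1, 3, 5, 4, 9, 8, 0, 7]
After 9 (swap(8, 4)): [2, 6, 1, 3, 0, 4, 9, 8, 5, 7]
After 10 (swap(3, 7)): [2, 6, 1, 8, 0, 4, 9, 3, 5, 7]
After 11 (reverse(2, 8)): [2, 6, 5, 3, 9, 4, 0, 8, 1, 7]
After 12 (rotate_left(2, 9, k=2)): [2, 6, 9, 4, 0, 8, 1, 7, 5, 3]
After 13 (rotate_left(5, 7, k=1)): [2, 6, 9, 4, 0, 1, 7, 8, 5, 3]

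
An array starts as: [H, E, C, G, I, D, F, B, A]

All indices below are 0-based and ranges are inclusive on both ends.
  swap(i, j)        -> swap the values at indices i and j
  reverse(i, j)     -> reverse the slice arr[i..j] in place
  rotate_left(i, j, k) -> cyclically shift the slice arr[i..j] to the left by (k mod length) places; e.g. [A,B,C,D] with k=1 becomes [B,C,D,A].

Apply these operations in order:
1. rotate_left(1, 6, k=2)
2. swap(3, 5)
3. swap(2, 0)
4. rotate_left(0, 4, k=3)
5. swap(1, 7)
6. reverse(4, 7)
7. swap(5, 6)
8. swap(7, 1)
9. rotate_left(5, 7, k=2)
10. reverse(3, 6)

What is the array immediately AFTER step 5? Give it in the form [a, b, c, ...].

After 1 (rotate_left(1, 6, k=2)): [H, G, I, D, F, E, C, B, A]
After 2 (swap(3, 5)): [H, G, I, E, F, D, C, B, A]
After 3 (swap(2, 0)): [I, G, H, E, F, D, C, B, A]
After 4 (rotate_left(0, 4, k=3)): [E, F, I, G, H, D, C, B, A]
After 5 (swap(1, 7)): [E, B, I, G, H, D, C, F, A]

Answer: [E, B, I, G, H, D, C, F, A]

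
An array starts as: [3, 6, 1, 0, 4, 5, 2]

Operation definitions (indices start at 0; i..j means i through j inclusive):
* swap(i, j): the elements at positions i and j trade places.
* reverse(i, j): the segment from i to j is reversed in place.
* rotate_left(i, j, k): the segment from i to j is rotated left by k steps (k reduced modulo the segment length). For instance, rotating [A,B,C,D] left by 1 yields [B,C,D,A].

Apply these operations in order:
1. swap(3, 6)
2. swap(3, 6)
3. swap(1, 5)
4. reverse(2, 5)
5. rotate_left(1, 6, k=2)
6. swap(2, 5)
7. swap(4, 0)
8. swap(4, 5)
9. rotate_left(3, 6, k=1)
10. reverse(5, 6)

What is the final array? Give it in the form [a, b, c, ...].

Answer: [2, 4, 5, 0, 3, 1, 6]

Derivation:
After 1 (swap(3, 6)): [3, 6, 1, 2, 4, 5, 0]
After 2 (swap(3, 6)): [3, 6, 1, 0, 4, 5, 2]
After 3 (swap(1, 5)): [3, 5, 1, 0, 4, 6, 2]
After 4 (reverse(2, 5)): [3, 5, 6, 4, 0, 1, 2]
After 5 (rotate_left(1, 6, k=2)): [3, 4, 0, 1, 2, 5, 6]
After 6 (swap(2, 5)): [3, 4, 5, 1, 2, 0, 6]
After 7 (swap(4, 0)): [2, 4, 5, 1, 3, 0, 6]
After 8 (swap(4, 5)): [2, 4, 5, 1, 0, 3, 6]
After 9 (rotate_left(3, 6, k=1)): [2, 4, 5, 0, 3, 6, 1]
After 10 (reverse(5, 6)): [2, 4, 5, 0, 3, 1, 6]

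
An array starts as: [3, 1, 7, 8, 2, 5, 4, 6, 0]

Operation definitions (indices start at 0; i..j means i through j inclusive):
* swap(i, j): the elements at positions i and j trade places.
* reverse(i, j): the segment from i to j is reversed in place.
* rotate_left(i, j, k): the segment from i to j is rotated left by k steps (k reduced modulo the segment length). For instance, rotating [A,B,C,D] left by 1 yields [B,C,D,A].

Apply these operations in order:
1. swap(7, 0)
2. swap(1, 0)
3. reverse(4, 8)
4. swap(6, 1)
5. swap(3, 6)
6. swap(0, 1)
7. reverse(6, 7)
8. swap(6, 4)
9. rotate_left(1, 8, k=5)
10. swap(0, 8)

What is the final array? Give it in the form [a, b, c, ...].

Answer: [3, 0, 8, 2, 1, 7, 6, 5, 4]

Derivation:
After 1 (swap(7, 0)): [6, 1, 7, 8, 2, 5, 4, 3, 0]
After 2 (swap(1, 0)): [1, 6, 7, 8, 2, 5, 4, 3, 0]
After 3 (reverse(4, 8)): [1, 6, 7, 8, 0, 3, 4, 5, 2]
After 4 (swap(6, 1)): [1, 4, 7, 8, 0, 3, 6, 5, 2]
After 5 (swap(3, 6)): [1, 4, 7, 6, 0, 3, 8, 5, 2]
After 6 (swap(0, 1)): [4, 1, 7, 6, 0, 3, 8, 5, 2]
After 7 (reverse(6, 7)): [4, 1, 7, 6, 0, 3, 5, 8, 2]
After 8 (swap(6, 4)): [4, 1, 7, 6, 5, 3, 0, 8, 2]
After 9 (rotate_left(1, 8, k=5)): [4, 0, 8, 2, 1, 7, 6, 5, 3]
After 10 (swap(0, 8)): [3, 0, 8, 2, 1, 7, 6, 5, 4]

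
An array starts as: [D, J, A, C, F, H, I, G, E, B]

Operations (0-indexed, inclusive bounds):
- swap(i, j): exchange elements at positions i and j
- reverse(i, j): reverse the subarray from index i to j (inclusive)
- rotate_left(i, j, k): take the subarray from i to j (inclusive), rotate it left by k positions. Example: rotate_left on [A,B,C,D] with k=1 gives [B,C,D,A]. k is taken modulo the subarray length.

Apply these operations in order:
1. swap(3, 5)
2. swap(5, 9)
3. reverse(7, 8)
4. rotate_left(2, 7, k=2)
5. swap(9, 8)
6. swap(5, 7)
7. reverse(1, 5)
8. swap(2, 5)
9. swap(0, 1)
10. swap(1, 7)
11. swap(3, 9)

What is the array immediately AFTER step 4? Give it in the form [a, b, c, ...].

After 1 (swap(3, 5)): [D, J, A, H, F, C, I, G, E, B]
After 2 (swap(5, 9)): [D, J, A, H, F, B, I, G, E, C]
After 3 (reverse(7, 8)): [D, J, A, H, F, B, I, E, G, C]
After 4 (rotate_left(2, 7, k=2)): [D, J, F, B, I, E, A, H, G, C]

Answer: [D, J, F, B, I, E, A, H, G, C]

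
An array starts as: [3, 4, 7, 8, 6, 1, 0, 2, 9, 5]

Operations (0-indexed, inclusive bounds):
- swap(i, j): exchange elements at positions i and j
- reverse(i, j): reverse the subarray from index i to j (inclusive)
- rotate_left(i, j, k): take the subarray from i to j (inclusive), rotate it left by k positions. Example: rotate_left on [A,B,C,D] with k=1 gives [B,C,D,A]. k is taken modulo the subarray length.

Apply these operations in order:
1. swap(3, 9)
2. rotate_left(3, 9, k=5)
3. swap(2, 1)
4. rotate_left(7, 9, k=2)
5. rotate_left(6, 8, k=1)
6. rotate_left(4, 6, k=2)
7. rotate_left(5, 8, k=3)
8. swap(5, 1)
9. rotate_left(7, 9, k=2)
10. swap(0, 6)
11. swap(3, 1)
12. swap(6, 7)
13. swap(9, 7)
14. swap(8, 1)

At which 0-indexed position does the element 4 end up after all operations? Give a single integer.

Answer: 2

Derivation:
After 1 (swap(3, 9)): [3, 4, 7, 5, 6, 1, 0, 2, 9, 8]
After 2 (rotate_left(3, 9, k=5)): [3, 4, 7, 9, 8, 5, 6, 1, 0, 2]
After 3 (swap(2, 1)): [3, 7, 4, 9, 8, 5, 6, 1, 0, 2]
After 4 (rotate_left(7, 9, k=2)): [3, 7, 4, 9, 8, 5, 6, 2, 1, 0]
After 5 (rotate_left(6, 8, k=1)): [3, 7, 4, 9, 8, 5, 2, 1, 6, 0]
After 6 (rotate_left(4, 6, k=2)): [3, 7, 4, 9, 2, 8, 5, 1, 6, 0]
After 7 (rotate_left(5, 8, k=3)): [3, 7, 4, 9, 2, 6, 8, 5, 1, 0]
After 8 (swap(5, 1)): [3, 6, 4, 9, 2, 7, 8, 5, 1, 0]
After 9 (rotate_left(7, 9, k=2)): [3, 6, 4, 9, 2, 7, 8, 0, 5, 1]
After 10 (swap(0, 6)): [8, 6, 4, 9, 2, 7, 3, 0, 5, 1]
After 11 (swap(3, 1)): [8, 9, 4, 6, 2, 7, 3, 0, 5, 1]
After 12 (swap(6, 7)): [8, 9, 4, 6, 2, 7, 0, 3, 5, 1]
After 13 (swap(9, 7)): [8, 9, 4, 6, 2, 7, 0, 1, 5, 3]
After 14 (swap(8, 1)): [8, 5, 4, 6, 2, 7, 0, 1, 9, 3]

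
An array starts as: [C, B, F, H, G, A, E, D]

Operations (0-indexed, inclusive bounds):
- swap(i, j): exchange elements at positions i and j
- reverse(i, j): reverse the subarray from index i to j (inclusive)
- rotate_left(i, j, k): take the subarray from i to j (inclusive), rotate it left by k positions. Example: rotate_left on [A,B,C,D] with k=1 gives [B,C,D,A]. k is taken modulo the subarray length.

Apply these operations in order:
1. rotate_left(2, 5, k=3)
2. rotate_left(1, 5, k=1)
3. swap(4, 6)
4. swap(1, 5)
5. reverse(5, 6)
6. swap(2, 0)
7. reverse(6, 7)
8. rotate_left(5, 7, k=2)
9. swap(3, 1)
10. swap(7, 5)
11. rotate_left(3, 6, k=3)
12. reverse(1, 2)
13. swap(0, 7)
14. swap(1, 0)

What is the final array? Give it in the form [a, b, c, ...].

After 1 (rotate_left(2, 5, k=3)): [C, B, A, F, H, G, E, D]
After 2 (rotate_left(1, 5, k=1)): [C, A, F, H, G, B, E, D]
After 3 (swap(4, 6)): [C, A, F, H, E, B, G, D]
After 4 (swap(1, 5)): [C, B, F, H, E, A, G, D]
After 5 (reverse(5, 6)): [C, B, F, H, E, G, A, D]
After 6 (swap(2, 0)): [F, B, C, H, E, G, A, D]
After 7 (reverse(6, 7)): [F, B, C, H, E, G, D, A]
After 8 (rotate_left(5, 7, k=2)): [F, B, C, H, E, A, G, D]
After 9 (swap(3, 1)): [F, H, C, B, E, A, G, D]
After 10 (swap(7, 5)): [F, H, C, B, E, D, G, A]
After 11 (rotate_left(3, 6, k=3)): [F, H, C, G, B, E, D, A]
After 12 (reverse(1, 2)): [F, C, H, G, B, E, D, A]
After 13 (swap(0, 7)): [A, C, H, G, B, E, D, F]
After 14 (swap(1, 0)): [C, A, H, G, B, E, D, F]

Answer: [C, A, H, G, B, E, D, F]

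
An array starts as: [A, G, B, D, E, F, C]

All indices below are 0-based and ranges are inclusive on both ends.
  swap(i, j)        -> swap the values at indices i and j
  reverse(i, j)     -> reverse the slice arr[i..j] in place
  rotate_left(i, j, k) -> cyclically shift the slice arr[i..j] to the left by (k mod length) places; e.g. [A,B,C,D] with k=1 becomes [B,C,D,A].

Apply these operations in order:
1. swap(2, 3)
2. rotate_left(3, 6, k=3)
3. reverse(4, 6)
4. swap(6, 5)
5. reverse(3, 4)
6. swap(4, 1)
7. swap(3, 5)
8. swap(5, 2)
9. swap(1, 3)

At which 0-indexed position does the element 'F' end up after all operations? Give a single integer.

Answer: 2

Derivation:
After 1 (swap(2, 3)): [A, G, D, B, E, F, C]
After 2 (rotate_left(3, 6, k=3)): [A, G, D, C, B, E, F]
After 3 (reverse(4, 6)): [A, G, D, C, F, E, B]
After 4 (swap(6, 5)): [A, G, D, C, F, B, E]
After 5 (reverse(3, 4)): [A, G, D, F, C, B, E]
After 6 (swap(4, 1)): [A, C, D, F, G, B, E]
After 7 (swap(3, 5)): [A, C, D, B, G, F, E]
After 8 (swap(5, 2)): [A, C, F, B, G, D, E]
After 9 (swap(1, 3)): [A, B, F, C, G, D, E]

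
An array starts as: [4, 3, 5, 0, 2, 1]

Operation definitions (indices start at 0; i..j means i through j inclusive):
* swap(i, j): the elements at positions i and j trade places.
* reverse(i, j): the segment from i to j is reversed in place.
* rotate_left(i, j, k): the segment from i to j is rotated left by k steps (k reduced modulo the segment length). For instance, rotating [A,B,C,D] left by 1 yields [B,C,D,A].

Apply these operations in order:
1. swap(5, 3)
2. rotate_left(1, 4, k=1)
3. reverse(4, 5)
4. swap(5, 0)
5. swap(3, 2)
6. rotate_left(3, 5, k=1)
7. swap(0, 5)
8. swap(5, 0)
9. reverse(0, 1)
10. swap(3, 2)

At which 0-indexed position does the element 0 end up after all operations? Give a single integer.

Answer: 2

Derivation:
After 1 (swap(5, 3)): [4, 3, 5, 1, 2, 0]
After 2 (rotate_left(1, 4, k=1)): [4, 5, 1, 2, 3, 0]
After 3 (reverse(4, 5)): [4, 5, 1, 2, 0, 3]
After 4 (swap(5, 0)): [3, 5, 1, 2, 0, 4]
After 5 (swap(3, 2)): [3, 5, 2, 1, 0, 4]
After 6 (rotate_left(3, 5, k=1)): [3, 5, 2, 0, 4, 1]
After 7 (swap(0, 5)): [1, 5, 2, 0, 4, 3]
After 8 (swap(5, 0)): [3, 5, 2, 0, 4, 1]
After 9 (reverse(0, 1)): [5, 3, 2, 0, 4, 1]
After 10 (swap(3, 2)): [5, 3, 0, 2, 4, 1]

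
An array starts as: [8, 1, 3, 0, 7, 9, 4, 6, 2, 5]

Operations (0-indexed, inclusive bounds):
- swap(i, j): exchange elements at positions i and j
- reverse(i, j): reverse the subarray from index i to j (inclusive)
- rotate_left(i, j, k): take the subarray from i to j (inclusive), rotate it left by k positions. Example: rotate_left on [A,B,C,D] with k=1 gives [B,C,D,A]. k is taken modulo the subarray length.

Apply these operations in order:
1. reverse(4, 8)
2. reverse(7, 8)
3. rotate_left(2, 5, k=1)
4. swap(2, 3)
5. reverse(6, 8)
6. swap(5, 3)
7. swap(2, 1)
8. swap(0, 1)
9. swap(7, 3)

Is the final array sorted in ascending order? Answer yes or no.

Answer: no

Derivation:
After 1 (reverse(4, 8)): [8, 1, 3, 0, 2, 6, 4, 9, 7, 5]
After 2 (reverse(7, 8)): [8, 1, 3, 0, 2, 6, 4, 7, 9, 5]
After 3 (rotate_left(2, 5, k=1)): [8, 1, 0, 2, 6, 3, 4, 7, 9, 5]
After 4 (swap(2, 3)): [8, 1, 2, 0, 6, 3, 4, 7, 9, 5]
After 5 (reverse(6, 8)): [8, 1, 2, 0, 6, 3, 9, 7, 4, 5]
After 6 (swap(5, 3)): [8, 1, 2, 3, 6, 0, 9, 7, 4, 5]
After 7 (swap(2, 1)): [8, 2, 1, 3, 6, 0, 9, 7, 4, 5]
After 8 (swap(0, 1)): [2, 8, 1, 3, 6, 0, 9, 7, 4, 5]
After 9 (swap(7, 3)): [2, 8, 1, 7, 6, 0, 9, 3, 4, 5]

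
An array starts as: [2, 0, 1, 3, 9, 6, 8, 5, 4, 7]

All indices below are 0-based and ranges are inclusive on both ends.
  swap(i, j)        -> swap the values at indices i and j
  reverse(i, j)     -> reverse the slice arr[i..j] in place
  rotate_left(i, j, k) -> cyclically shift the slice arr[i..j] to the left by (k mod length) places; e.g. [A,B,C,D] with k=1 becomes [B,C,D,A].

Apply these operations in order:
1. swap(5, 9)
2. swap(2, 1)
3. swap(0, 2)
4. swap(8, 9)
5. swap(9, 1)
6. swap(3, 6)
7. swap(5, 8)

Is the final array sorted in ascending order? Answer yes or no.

Answer: no

Derivation:
After 1 (swap(5, 9)): [2, 0, 1, 3, 9, 7, 8, 5, 4, 6]
After 2 (swap(2, 1)): [2, 1, 0, 3, 9, 7, 8, 5, 4, 6]
After 3 (swap(0, 2)): [0, 1, 2, 3, 9, 7, 8, 5, 4, 6]
After 4 (swap(8, 9)): [0, 1, 2, 3, 9, 7, 8, 5, 6, 4]
After 5 (swap(9, 1)): [0, 4, 2, 3, 9, 7, 8, 5, 6, 1]
After 6 (swap(3, 6)): [0, 4, 2, 8, 9, 7, 3, 5, 6, 1]
After 7 (swap(5, 8)): [0, 4, 2, 8, 9, 6, 3, 5, 7, 1]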